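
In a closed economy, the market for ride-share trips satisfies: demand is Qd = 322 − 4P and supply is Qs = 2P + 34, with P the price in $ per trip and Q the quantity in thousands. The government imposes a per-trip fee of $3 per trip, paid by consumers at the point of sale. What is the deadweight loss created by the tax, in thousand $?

Without the tax, 322 − 4P = 2P + 34 gives 6P = 288, so P* = $48 and Q* = 130.
With the tax collected from consumers, demand (in seller-price terms) shifts: Qd = 322 − 4(P + 3).
New equilibrium: consumers pay $49, sellers receive $46, Q = 126. (Wedge: Pb − Ps = 3.)
Quantity falls by |ΔQ| = |130 − 126| = 4.
DWL = ½ · t · |ΔQ| = ½ · 3 · 4 = $6.

Deadweight loss = $6 thousand.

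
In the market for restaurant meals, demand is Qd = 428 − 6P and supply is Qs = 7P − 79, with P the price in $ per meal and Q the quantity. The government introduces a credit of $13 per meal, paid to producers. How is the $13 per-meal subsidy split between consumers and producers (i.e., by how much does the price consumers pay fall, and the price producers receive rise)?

Without the subsidy, 428 − 6P = 7P − 79 gives 13P = 507, so P* = $39 and Q* = 194.
With a per-unit subsidy paid to producers, each receives P + 13 per unit sold, so supply becomes Qs = 7(P + 13) − 79.
Solving gives Q = 236 with consumers paying $32 and producers receiving $45 (the $13 wedge).
Gain to consumers: $7; to producers: $6. (They sum to $13.)

Consumers gain $7 per meal; producers gain $6 per meal.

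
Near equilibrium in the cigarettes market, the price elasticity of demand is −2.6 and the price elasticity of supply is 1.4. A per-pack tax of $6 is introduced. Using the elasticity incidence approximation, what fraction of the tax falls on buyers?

Incidence ratio: buyers' share ≈ εs / (εs + |εd|) = 1.4 / (1.4 + 2.6) = 0.35.
Supply is the less elastic side, so buyers bear the smaller share.

Buyers' share ≈ 0.35.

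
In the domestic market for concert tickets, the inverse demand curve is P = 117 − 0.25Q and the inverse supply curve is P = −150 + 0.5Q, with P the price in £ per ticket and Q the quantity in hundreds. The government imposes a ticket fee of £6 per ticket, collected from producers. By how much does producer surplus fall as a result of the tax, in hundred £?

Rewrite in direct form: Qd = 468 − 4P and Qs = 2P + 300.
Before the tax: set 468 − 4P = 2P + 300 → P* = £28, Q* = 356.
With the tax collected from producers, supply shifts: Qs = 2(P − 6) + 300.
New equilibrium: buyers pay £30, producers receive £24, Q = 348. (Wedge: Pb − Ps = 6.)
ΔPS is the trapezoid between Q = 348 and Q = 356 of height £4: ½ · (356 + 348) · 4 = £1408.

Producer surplus falls by £1408 hundred.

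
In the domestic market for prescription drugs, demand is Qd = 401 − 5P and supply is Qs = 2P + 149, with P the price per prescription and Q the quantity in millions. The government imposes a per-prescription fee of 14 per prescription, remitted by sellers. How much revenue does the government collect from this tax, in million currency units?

Tax revenue = 2814 million.

Before the tax: set 401 − 5P = 2P + 149 → P* = 36, Q* = 221.
With the tax collected from sellers, supply shifts: Qs = 2(P − 14) + 149.
New equilibrium: consumers pay 40, sellers receive 26, Q = 201. (Wedge: Pb − Ps = 14.)
Revenue = t · Q = 14 · 201 = 2814.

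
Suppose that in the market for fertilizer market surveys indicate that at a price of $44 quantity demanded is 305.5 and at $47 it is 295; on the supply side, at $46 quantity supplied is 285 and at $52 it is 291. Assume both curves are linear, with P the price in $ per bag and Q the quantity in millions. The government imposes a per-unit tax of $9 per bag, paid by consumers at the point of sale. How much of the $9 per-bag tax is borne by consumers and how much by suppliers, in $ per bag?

Consumers bear $2 per bag; suppliers bear $7 per bag.

Demand slope: (295 − 305.5)/(47 − 44) = -3.5, so Qd = 459.5 − 3.5P.
Supply slope: (291 − 285)/(52 − 46) = 1, so Qs = P + 239.
Without the tax, 459.5 − 3.5P = P + 239 gives 4.5P = 220.5, so P* = $49 and Q* = 288.
With the tax collected from consumers, demand (in seller-price terms) shifts: Qd = 459.5 − 3.5(P + 9).
Solving gives Q = 281 with consumers paying $51 and suppliers receiving $42 (the $9 wedge).
Burden on consumers: $2; on suppliers: $7. (They sum to $9.)
The less price-elastic side of the market bears the larger share of a per-unit tax.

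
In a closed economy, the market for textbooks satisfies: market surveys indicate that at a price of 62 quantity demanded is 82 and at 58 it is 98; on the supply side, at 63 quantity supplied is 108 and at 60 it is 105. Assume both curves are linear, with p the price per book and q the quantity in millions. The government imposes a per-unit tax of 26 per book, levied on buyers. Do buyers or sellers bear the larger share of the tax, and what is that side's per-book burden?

Demand slope: (98 − 82)/(58 − 62) = -4, so qd = 330 − 4p.
Supply slope: (105 − 108)/(60 − 63) = 1, so qs = p + 45.
Without the tax, 330 − 4p = p + 45 gives 5p = 285, so p* = 57 and q* = 102.
With the tax collected from buyers, demand (in seller-price terms) shifts: qd = 330 − 4(p + 26).
New equilibrium: buyers pay 62.2, sellers receive 36.2, q = 81.2. (Wedge: pb − ps = 26.)
Per-book burden: buyers 5.2, sellers 20.8.
Sellers take the larger share because supply is less price-elastic here (demand slope 4 vs supply slope 1).

Sellers bear the larger share: 20.8 per book.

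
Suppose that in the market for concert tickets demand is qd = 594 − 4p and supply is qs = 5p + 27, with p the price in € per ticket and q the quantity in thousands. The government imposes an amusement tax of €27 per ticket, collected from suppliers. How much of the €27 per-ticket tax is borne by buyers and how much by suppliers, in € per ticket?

Before the tax: set 594 − 4p = 5p + 27 → p* = €63, q* = 342.
With the tax collected from suppliers, supply shifts: qs = 5(p − 27) + 27.
Solving gives q = 282 with buyers paying €78 and suppliers receiving €51 (the €27 wedge).
Burden on buyers: €15; on suppliers: €12. (They sum to €27.)
The less price-elastic side of the market bears the larger share of a per-unit tax.

Buyers bear €15 per ticket; suppliers bear €12 per ticket.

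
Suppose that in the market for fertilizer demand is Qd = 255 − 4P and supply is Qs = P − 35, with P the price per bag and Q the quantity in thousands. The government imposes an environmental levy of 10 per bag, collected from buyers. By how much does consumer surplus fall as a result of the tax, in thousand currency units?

Without the tax, 255 − 4P = P − 35 gives 5P = 290, so P* = 58 and Q* = 23.
With the tax collected from buyers, demand (in seller-price terms) shifts: Qd = 255 − 4(P + 10).
Solving gives Q = 15 with buyers paying 60 and suppliers receiving 50 (the 10 wedge).
ΔCS is the trapezoid between Q = 15 and Q = 23 of height 2: ½ · (23 + 15) · 2 = 38.

Consumer surplus falls by 38 thousand.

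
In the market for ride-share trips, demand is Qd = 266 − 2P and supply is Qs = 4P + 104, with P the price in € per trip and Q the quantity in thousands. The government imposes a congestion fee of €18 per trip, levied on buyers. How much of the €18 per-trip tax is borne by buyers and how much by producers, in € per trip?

Buyers bear €12 per trip; producers bear €6 per trip.

Before the tax: set 266 − 2P = 4P + 104 → P* = €27, Q* = 212.
With the tax collected from buyers, demand (in seller-price terms) shifts: Qd = 266 − 2(P + 18).
Solving gives Q = 188 with buyers paying €39 and producers receiving €21 (the €18 wedge).
Burden on buyers: €12; on producers: €6. (They sum to €18.)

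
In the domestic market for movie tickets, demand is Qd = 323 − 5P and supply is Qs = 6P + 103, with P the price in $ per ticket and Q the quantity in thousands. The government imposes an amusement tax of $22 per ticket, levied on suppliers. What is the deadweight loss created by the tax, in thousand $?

Without the tax, 323 − 5P = 6P + 103 gives 11P = 220, so P* = $20 and Q* = 223.
With the tax collected from suppliers, supply shifts: Qs = 6(P − 22) + 103.
New equilibrium: buyers pay $32, suppliers receive $10, Q = 163. (Wedge: Pb − Ps = 22.)
Quantity falls by |ΔQ| = |223 − 163| = 60.
DWL = ½ · t · |ΔQ| = ½ · 22 · 60 = $660.

Deadweight loss = $660 thousand.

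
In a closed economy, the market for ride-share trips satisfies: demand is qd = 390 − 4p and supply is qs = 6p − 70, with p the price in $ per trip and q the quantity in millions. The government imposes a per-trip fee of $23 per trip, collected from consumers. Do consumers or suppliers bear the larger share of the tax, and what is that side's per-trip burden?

Before the tax: set 390 − 4p = 6p − 70 → p* = $46, q* = 206.
With the tax collected from consumers, demand (in seller-price terms) shifts: qd = 390 − 4(p + 23).
New equilibrium: consumers pay $59.8, suppliers receive $36.8, q = 150.8. (Wedge: pb − ps = 23.)
Per-trip burden: consumers $13.8, suppliers $9.2.
Consumers take the larger share because demand is less price-elastic here (demand slope 4 vs supply slope 6).

Consumers bear the larger share: $13.8 per trip.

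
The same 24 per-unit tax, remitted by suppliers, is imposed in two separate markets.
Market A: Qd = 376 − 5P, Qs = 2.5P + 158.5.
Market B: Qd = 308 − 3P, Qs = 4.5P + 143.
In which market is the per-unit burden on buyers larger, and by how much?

Market A: pre-tax P* = 29, Q* = 231; post-tax Q = 191; per-unit burden on buyers = 8.
Market B: pre-tax P* = 22, Q* = 242; post-tax Q = 198.8; per-unit burden on buyers = 14.4.
Difference: 8 vs 14.4 → market B is larger by 6.4.

Market B, by 6.4.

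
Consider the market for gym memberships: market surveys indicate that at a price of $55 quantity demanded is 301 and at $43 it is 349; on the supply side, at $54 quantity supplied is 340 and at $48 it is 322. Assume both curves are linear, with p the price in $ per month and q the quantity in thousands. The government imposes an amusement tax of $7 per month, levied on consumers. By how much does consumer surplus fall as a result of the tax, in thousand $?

Demand slope: (349 − 301)/(43 − 55) = -4, so qd = 521 − 4p.
Supply slope: (322 − 340)/(48 − 54) = 3, so qs = 3p + 178.
Before the tax: set 521 − 4p = 3p + 178 → p* = $49, q* = 325.
With the tax collected from consumers, demand (in seller-price terms) shifts: qd = 521 − 4(p + 7).
New equilibrium: consumers pay $52, suppliers receive $45, q = 313. (Wedge: pb − ps = 7.)
ΔCS is the trapezoid between Q = 313 and Q = 325 of height $3: ½ · (325 + 313) · 3 = $957.

Consumer surplus falls by $957 thousand.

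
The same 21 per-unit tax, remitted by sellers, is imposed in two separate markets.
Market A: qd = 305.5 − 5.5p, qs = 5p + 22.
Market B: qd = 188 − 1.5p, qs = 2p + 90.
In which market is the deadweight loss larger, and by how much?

Market A, by 388.5.

Market A: pre-tax p* = 27, q* = 157; post-tax q = 102; deadweight loss = 577.5.
Market B: pre-tax p* = 28, q* = 146; post-tax q = 128; deadweight loss = 189.
Difference: 577.5 vs 189 → market A is larger by 388.5.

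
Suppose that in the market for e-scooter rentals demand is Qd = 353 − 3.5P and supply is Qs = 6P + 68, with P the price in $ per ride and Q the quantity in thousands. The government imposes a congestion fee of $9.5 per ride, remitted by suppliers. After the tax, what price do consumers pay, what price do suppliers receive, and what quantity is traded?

Without the tax, 353 − 3.5P = 6P + 68 gives 9.5P = 285, so P* = $30 and Q* = 248.
With the tax collected from suppliers, supply shifts: Qs = 6(P − 9.5) + 68.
Solving gives Q = 227 with consumers paying $36 and suppliers receiving $26.5 (the $9.5 wedge).
The less price-elastic side of the market bears the larger share of a per-unit tax.

Consumers pay $36; suppliers receive $26.5; quantity = 227.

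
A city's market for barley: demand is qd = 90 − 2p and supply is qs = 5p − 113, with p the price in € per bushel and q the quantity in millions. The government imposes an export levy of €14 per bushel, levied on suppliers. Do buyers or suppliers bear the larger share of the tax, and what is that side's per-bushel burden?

Without the tax, 90 − 2p = 5p − 113 gives 7p = 203, so p* = €29 and q* = 32.
With the tax collected from suppliers, supply shifts: qs = 5(p − 14) − 113.
New equilibrium: buyers pay €39, suppliers receive €25, q = 12. (Wedge: pb − ps = 14.)
Per-bushel burden: buyers €10, suppliers €4.
Buyers take the larger share because demand is less price-elastic here (demand slope 2 vs supply slope 5).
The less price-elastic side of the market bears the larger share of a per-unit tax.

Buyers bear the larger share: €10 per bushel.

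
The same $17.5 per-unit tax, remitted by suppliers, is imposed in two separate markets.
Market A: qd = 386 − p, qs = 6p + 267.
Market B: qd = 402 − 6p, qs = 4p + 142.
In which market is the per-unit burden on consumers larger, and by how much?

Market A: pre-tax p* = $17, q* = 369; post-tax q = 354; per-unit burden on consumers = $15.
Market B: pre-tax p* = $26, q* = 246; post-tax q = 204; per-unit burden on consumers = $7.
Difference: $15 vs $7 → market A is larger by $8.

Market A, by $8.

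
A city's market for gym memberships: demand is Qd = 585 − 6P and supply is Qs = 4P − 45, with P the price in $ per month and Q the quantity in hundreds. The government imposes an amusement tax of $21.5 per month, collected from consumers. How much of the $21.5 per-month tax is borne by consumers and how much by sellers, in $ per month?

Before the tax: set 585 − 6P = 4P − 45 → P* = $63, Q* = 207.
With the tax collected from consumers, demand (in seller-price terms) shifts: Qd = 585 − 6(P + 21.5).
Solving gives Q = 155.4 with consumers paying $71.6 and sellers receiving $50.1 (the $21.5 wedge).
Burden on consumers: $8.6; on sellers: $12.9. (They sum to $21.5.)

Consumers bear $8.6 per month; sellers bear $12.9 per month.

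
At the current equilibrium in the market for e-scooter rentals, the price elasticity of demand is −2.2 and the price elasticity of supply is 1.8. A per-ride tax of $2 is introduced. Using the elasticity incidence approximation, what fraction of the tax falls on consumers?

Incidence ratio: consumers' share ≈ εs / (εs + |εd|) = 1.8 / (1.8 + 2.2) = 0.45.
Supply is the less elastic side, so consumers bear the smaller share.

Consumers' share ≈ 0.45.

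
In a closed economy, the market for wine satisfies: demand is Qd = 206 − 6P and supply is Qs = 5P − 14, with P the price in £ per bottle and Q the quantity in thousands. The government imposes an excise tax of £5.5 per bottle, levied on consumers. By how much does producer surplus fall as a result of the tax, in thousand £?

Without the tax, 206 − 6P = 5P − 14 gives 11P = 220, so P* = £20 and Q* = 86.
With the tax collected from consumers, demand (in seller-price terms) shifts: Qd = 206 − 6(P + 5.5).
Solving gives Q = 71 with consumers paying £22.5 and producers receiving £17 (the £5.5 wedge).
ΔPS is the trapezoid between Q = 71 and Q = 86 of height £3: ½ · (86 + 71) · 3 = £235.5.

Producer surplus falls by £235.5 thousand.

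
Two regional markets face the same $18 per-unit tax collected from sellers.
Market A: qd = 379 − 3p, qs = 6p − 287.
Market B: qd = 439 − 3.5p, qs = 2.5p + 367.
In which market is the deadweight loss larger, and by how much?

Market A, by $87.75.

Market A: pre-tax p* = $74, q* = 157; post-tax q = 121; deadweight loss = $324.
Market B: pre-tax p* = $12, q* = 397; post-tax q = 370.75; deadweight loss = $236.25.
Difference: $324 vs $236.25 → market A is larger by $87.75.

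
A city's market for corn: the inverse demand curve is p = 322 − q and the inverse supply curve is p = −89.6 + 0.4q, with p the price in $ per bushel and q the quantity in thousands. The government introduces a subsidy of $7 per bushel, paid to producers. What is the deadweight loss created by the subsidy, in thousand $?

Inverting to q(p) form: qd = 322 − p; qs = 2.5p + 224.
Without the subsidy, 322 − p = 2.5p + 224 gives 3.5p = 98, so p* = $28 and q* = 294.
With a per-unit subsidy paid to producers, each receives p + 7 per unit sold, so supply becomes qs = 2.5(p + 7) + 224.
New equilibrium: consumers pay $23, producers receive $30, q = 299. (Wedge: pb − ps = −7.)
Quantity rises by |ΔQ| = |294 − 299| = 5.
DWL = ½ · t · |ΔQ| = ½ · 7 · 5 = $17.5.

Deadweight loss = $17.5 thousand.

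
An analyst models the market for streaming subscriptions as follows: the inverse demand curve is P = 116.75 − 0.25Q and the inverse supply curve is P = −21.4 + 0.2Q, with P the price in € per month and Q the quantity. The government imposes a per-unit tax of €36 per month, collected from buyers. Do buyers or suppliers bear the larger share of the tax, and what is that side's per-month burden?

Buyers bear the larger share: €20 per month.

Inverting to Q(P) form: Qd = 467 − 4P; Qs = 5P + 107.
Before the tax: set 467 − 4P = 5P + 107 → P* = €40, Q* = 307.
With the tax collected from buyers, demand (in seller-price terms) shifts: Qd = 467 − 4(P + 36).
New equilibrium: buyers pay €60, suppliers receive €24, Q = 227. (Wedge: Pb − Ps = 36.)
Per-month burden: buyers €20, suppliers €16.
Buyers take the larger share because demand is less price-elastic here (demand slope 4 vs supply slope 5).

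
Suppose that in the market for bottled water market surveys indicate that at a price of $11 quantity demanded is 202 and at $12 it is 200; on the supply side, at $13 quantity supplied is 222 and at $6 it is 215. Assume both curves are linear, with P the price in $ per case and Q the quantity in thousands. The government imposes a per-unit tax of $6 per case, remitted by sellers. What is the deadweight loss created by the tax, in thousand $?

Deadweight loss = $12 thousand.

Demand slope: (200 − 202)/(12 − 11) = -2, so Qd = 224 − 2P.
Supply slope: (215 − 222)/(6 − 13) = 1, so Qs = P + 209.
Without the tax, 224 − 2P = P + 209 gives 3P = 15, so P* = $5 and Q* = 214.
With the tax collected from sellers, supply shifts: Qs = (P − 6) + 209.
Solving gives Q = 210 with buyers paying $7 and sellers receiving $1 (the $6 wedge).
Quantity falls by |ΔQ| = |214 − 210| = 4.
DWL = ½ · t · |ΔQ| = ½ · 6 · 4 = $12.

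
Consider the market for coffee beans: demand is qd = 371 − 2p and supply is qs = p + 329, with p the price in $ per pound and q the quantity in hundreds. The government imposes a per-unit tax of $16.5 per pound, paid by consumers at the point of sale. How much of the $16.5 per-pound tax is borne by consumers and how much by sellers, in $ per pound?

Consumers bear $5.5 per pound; sellers bear $11 per pound.

Before the tax: set 371 − 2p = p + 329 → p* = $14, q* = 343.
With the tax collected from consumers, demand (in seller-price terms) shifts: qd = 371 − 2(p + 16.5).
Solving gives q = 332 with consumers paying $19.5 and sellers receiving $3 (the $16.5 wedge).
Burden on consumers: $5.5; on sellers: $11. (They sum to $16.5.)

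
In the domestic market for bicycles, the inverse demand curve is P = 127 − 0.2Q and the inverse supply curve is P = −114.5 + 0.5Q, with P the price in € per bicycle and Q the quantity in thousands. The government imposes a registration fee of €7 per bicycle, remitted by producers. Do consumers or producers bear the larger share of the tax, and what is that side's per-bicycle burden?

Rewrite in direct form: Qd = 635 − 5P and Qs = 2P + 229.
Without the tax, 635 − 5P = 2P + 229 gives 7P = 406, so P* = €58 and Q* = 345.
With the tax collected from producers, supply shifts: Qs = 2(P − 7) + 229.
Solving gives Q = 335 with consumers paying €60 and producers receiving €53 (the €7 wedge).
Per-bicycle burden: consumers €2, producers €5.
Producers take the larger share because supply is less price-elastic here (demand slope 5 vs supply slope 2).

Producers bear the larger share: €5 per bicycle.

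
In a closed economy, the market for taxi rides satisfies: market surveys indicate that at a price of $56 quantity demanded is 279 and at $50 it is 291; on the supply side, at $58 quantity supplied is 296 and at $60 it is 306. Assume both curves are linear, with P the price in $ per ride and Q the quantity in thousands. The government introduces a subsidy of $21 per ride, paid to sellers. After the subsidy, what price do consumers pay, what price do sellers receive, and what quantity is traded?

Demand slope: (291 − 279)/(50 − 56) = -2, so Qd = 391 − 2P.
Supply slope: (306 − 296)/(60 − 58) = 5, so Qs = 5P + 6.
Before the subsidy: set 391 − 2P = 5P + 6 → P* = $55, Q* = 281.
With a per-unit subsidy paid to sellers, each receives P + 21 per unit sold, so supply becomes Qs = 5(P + 21) + 6.
Solving gives Q = 311 with consumers paying $40 and sellers receiving $61 (the $21 wedge).

Consumers pay $40; sellers receive $61; quantity = 311.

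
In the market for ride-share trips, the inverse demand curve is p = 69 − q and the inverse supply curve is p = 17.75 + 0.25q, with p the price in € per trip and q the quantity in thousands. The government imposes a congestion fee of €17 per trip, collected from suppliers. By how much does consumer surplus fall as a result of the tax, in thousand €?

Rewrite in direct form: qd = 69 − p and qs = 4p − 71.
Before the tax: set 69 − p = 4p − 71 → p* = €28, q* = 41.
With the tax collected from suppliers, supply shifts: qs = 4(p − 17) − 71.
New equilibrium: consumers pay €41.6, suppliers receive €24.6, q = 27.4. (Wedge: pb − ps = 17.)
ΔCS is the trapezoid between Q = 27.4 and Q = 41 of height €13.6: ½ · (41 + 27.4) · 13.6 = €465.12.

Consumer surplus falls by €465.12 thousand.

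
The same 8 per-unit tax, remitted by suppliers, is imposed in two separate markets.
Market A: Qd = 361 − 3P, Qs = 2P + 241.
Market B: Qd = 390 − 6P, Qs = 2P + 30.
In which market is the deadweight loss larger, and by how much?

Market B, by 9.6.

Market A: pre-tax P* = 24, Q* = 289; post-tax Q = 279.4; deadweight loss = 38.4.
Market B: pre-tax P* = 45, Q* = 120; post-tax Q = 108; deadweight loss = 48.
Difference: 38.4 vs 48 → market B is larger by 9.6.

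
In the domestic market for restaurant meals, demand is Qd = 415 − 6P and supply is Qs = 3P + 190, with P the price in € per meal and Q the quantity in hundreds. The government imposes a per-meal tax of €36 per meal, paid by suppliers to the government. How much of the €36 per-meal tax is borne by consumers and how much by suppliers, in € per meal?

Consumers bear €12 per meal; suppliers bear €24 per meal.

Without the tax, 415 − 6P = 3P + 190 gives 9P = 225, so P* = €25 and Q* = 265.
With the tax collected from suppliers, supply shifts: Qs = 3(P − 36) + 190.
Solving gives Q = 193 with consumers paying €37 and suppliers receiving €1 (the €36 wedge).
Burden on consumers: €12; on suppliers: €24. (They sum to €36.)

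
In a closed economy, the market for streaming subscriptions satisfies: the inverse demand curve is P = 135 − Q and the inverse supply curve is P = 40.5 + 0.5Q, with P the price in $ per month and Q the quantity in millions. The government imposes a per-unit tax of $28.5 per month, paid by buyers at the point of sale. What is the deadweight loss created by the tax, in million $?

Rewrite in direct form: Qd = 135 − P and Qs = 2P − 81.
Before the tax: set 135 − P = 2P − 81 → P* = $72, Q* = 63.
With the tax collected from buyers, demand (in seller-price terms) shifts: Qd = 135 − (P + 28.5).
Solving gives Q = 44 with buyers paying $91 and sellers receiving $62.5 (the $28.5 wedge).
Quantity falls by |ΔQ| = |63 − 44| = 19.
DWL = ½ · t · |ΔQ| = ½ · 28.5 · 19 = $270.75.

Deadweight loss = $270.75 million.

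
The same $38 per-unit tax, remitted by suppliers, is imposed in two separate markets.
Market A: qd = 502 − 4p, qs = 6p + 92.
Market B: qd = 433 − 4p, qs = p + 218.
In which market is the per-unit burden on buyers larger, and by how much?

Market A: pre-tax p* = $41, q* = 338; post-tax q = 246.8; per-unit burden on buyers = $22.8.
Market B: pre-tax p* = $43, q* = 261; post-tax q = 230.6; per-unit burden on buyers = $7.6.
Difference: $22.8 vs $7.6 → market A is larger by $15.2.

Market A, by $15.2.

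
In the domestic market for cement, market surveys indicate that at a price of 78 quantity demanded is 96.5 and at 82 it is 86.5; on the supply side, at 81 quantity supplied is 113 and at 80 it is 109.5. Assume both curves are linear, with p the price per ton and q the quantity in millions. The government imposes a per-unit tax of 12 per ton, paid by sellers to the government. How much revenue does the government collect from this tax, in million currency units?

Tax revenue = 978 million.

Demand slope: (86.5 − 96.5)/(82 − 78) = -2.5, so qd = 291.5 − 2.5p.
Supply slope: (109.5 − 113)/(80 − 81) = 3.5, so qs = 3.5p − 170.5.
Before the tax: set 291.5 − 2.5p = 3.5p − 170.5 → p* = 77, q* = 99.
With the tax collected from sellers, supply shifts: qs = 3.5(p − 12) − 170.5.
Solving gives q = 81.5 with buyers paying 84 and sellers receiving 72 (the 12 wedge).
Revenue = t · Q = 12 · 81.5 = 978.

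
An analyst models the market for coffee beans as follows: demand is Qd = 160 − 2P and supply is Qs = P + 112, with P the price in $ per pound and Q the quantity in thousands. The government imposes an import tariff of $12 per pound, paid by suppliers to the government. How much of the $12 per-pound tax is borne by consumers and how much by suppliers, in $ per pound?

Consumers bear $4 per pound; suppliers bear $8 per pound.

Before the tax: set 160 − 2P = P + 112 → P* = $16, Q* = 128.
With the tax collected from suppliers, supply shifts: Qs = (P − 12) + 112.
New equilibrium: consumers pay $20, suppliers receive $8, Q = 120. (Wedge: Pb − Ps = 12.)
Burden on consumers: $4; on suppliers: $8. (They sum to $12.)
The less price-elastic side of the market bears the larger share of a per-unit tax.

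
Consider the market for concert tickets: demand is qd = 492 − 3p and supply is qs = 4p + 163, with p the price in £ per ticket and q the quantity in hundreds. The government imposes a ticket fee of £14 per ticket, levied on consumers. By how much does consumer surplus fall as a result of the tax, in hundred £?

Consumer surplus falls by £2712 hundred.

Before the tax: set 492 − 3p = 4p + 163 → p* = £47, q* = 351.
With the tax collected from consumers, demand (in seller-price terms) shifts: qd = 492 − 3(p + 14).
Solving gives q = 327 with consumers paying £55 and suppliers receiving £41 (the £14 wedge).
ΔCS is the trapezoid between Q = 327 and Q = 351 of height £8: ½ · (351 + 327) · 8 = £2712.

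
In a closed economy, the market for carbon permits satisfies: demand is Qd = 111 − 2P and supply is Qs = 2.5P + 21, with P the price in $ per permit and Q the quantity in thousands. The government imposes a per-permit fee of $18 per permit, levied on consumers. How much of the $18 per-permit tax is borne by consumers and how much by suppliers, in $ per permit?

Consumers bear $10 per permit; suppliers bear $8 per permit.

Before the tax: set 111 − 2P = 2.5P + 21 → P* = $20, Q* = 71.
With the tax collected from consumers, demand (in seller-price terms) shifts: Qd = 111 − 2(P + 18).
Solving gives Q = 51 with consumers paying $30 and suppliers receiving $12 (the $18 wedge).
Burden on consumers: $10; on suppliers: $8. (They sum to $18.)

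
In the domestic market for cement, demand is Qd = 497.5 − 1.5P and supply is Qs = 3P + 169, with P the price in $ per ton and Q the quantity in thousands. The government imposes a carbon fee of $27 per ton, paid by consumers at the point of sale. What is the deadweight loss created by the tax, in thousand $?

Deadweight loss = $364.5 thousand.

Without the tax, 497.5 − 1.5P = 3P + 169 gives 4.5P = 328.5, so P* = $73 and Q* = 388.
With the tax collected from consumers, demand (in seller-price terms) shifts: Qd = 497.5 − 1.5(P + 27).
New equilibrium: consumers pay $91, sellers receive $64, Q = 361. (Wedge: Pb − Ps = 27.)
Quantity falls by |ΔQ| = |388 − 361| = 27.
DWL = ½ · t · |ΔQ| = ½ · 27 · 27 = $364.5.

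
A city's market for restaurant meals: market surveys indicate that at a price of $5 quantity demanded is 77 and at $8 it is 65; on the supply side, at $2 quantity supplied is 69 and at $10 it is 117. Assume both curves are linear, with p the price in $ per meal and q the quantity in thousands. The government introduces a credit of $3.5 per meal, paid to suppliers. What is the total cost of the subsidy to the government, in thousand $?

Government outlay = $312.9 thousand.

Demand slope: (65 − 77)/(8 − 5) = -4, so qd = 97 − 4p.
Supply slope: (117 − 69)/(10 − 2) = 6, so qs = 6p + 57.
Without the subsidy, 97 − 4p = 6p + 57 gives 10p = 40, so p* = $4 and q* = 81.
With a per-unit subsidy paid to suppliers, each receives p + 3.5 per unit sold, so supply becomes qs = 6(p + 3.5) + 57.
Solving gives q = 89.4 with consumers paying $1.9 and suppliers receiving $5.4 (the $3.5 wedge).
Outlay = t · Q = 3.5 · 89.4 = $312.9.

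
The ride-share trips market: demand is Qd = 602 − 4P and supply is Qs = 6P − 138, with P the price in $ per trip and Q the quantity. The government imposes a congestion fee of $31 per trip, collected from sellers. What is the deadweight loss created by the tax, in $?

Deadweight loss = $1153.2.

Before the tax: set 602 − 4P = 6P − 138 → P* = $74, Q* = 306.
With the tax collected from sellers, supply shifts: Qs = 6(P − 31) − 138.
New equilibrium: consumers pay $92.6, sellers receive $61.6, Q = 231.6. (Wedge: Pb − Ps = 31.)
Quantity falls by |ΔQ| = |306 − 231.6| = 74.4.
DWL = ½ · t · |ΔQ| = ½ · 31 · 74.4 = $1153.2.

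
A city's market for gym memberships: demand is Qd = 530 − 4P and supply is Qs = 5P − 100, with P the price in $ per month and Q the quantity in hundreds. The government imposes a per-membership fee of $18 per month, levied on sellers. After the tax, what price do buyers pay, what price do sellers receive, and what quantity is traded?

Before the tax: set 530 − 4P = 5P − 100 → P* = $70, Q* = 250.
With the tax collected from sellers, supply shifts: Qs = 5(P − 18) − 100.
New equilibrium: buyers pay $80, sellers receive $62, Q = 210. (Wedge: Pb − Ps = 18.)
The less price-elastic side of the market bears the larger share of a per-unit tax.

Buyers pay $80; sellers receive $62; quantity = 210.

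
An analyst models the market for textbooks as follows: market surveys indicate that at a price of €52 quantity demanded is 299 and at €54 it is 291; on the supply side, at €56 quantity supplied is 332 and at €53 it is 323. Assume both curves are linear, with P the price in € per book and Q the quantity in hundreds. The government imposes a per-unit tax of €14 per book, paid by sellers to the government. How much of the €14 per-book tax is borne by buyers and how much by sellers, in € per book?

Buyers bear €6 per book; sellers bear €8 per book.

Demand slope: (291 − 299)/(54 − 52) = -4, so Qd = 507 − 4P.
Supply slope: (323 − 332)/(53 − 56) = 3, so Qs = 3P + 164.
Before the tax: set 507 − 4P = 3P + 164 → P* = €49, Q* = 311.
With the tax collected from sellers, supply shifts: Qs = 3(P − 14) + 164.
New equilibrium: buyers pay €55, sellers receive €41, Q = 287. (Wedge: Pb − Ps = 14.)
Burden on buyers: €6; on sellers: €8. (They sum to €14.)
The less price-elastic side of the market bears the larger share of a per-unit tax.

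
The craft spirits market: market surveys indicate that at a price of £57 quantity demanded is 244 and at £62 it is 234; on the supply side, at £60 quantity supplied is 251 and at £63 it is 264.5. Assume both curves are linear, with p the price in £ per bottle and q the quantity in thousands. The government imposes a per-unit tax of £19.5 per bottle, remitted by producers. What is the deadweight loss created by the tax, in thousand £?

Demand slope: (234 − 244)/(62 − 57) = -2, so qd = 358 − 2p.
Supply slope: (264.5 − 251)/(63 − 60) = 4.5, so qs = 4.5p − 19.
Before the tax: set 358 − 2p = 4.5p − 19 → p* = £58, q* = 242.
With the tax collected from producers, supply shifts: qs = 4.5(p − 19.5) − 19.
Solving gives q = 215 with buyers paying £71.5 and producers receiving £52 (the £19.5 wedge).
Quantity falls by |ΔQ| = |242 − 215| = 27.
DWL = ½ · t · |ΔQ| = ½ · 19.5 · 27 = £263.25.

Deadweight loss = £263.25 thousand.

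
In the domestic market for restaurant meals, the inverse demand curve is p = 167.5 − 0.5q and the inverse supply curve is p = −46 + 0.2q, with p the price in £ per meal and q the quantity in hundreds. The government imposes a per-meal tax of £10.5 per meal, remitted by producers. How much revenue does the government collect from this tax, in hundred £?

Rewrite in direct form: qd = 335 − 2p and qs = 5p + 230.
Without the tax, 335 − 2p = 5p + 230 gives 7p = 105, so p* = £15 and q* = 305.
With the tax collected from producers, supply shifts: qs = 5(p − 10.5) + 230.
Solving gives q = 290 with buyers paying £22.5 and producers receiving £12 (the £10.5 wedge).
Revenue = t · Q = 10.5 · 290 = £3045.

Tax revenue = £3045 hundred.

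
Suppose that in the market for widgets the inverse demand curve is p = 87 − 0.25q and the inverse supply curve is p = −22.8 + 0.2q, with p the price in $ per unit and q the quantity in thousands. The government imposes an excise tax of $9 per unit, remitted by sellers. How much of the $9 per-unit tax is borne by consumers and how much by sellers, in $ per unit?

Consumers bear $5 per unit; sellers bear $4 per unit.

Inverting to q(p) form: qd = 348 − 4p; qs = 5p + 114.
Before the tax: set 348 − 4p = 5p + 114 → p* = $26, q* = 244.
With the tax collected from sellers, supply shifts: qs = 5(p − 9) + 114.
Solving gives q = 224 with consumers paying $31 and sellers receiving $22 (the $9 wedge).
Burden on consumers: $5; on sellers: $4. (They sum to $9.)
The less price-elastic side of the market bears the larger share of a per-unit tax.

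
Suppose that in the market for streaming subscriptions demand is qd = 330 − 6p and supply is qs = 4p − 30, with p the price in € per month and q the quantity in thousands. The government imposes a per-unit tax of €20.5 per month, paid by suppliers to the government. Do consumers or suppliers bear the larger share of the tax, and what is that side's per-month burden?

Suppliers bear the larger share: €12.3 per month.

Without the tax, 330 − 6p = 4p − 30 gives 10p = 360, so p* = €36 and q* = 114.
With the tax collected from suppliers, supply shifts: qs = 4(p − 20.5) − 30.
Solving gives q = 64.8 with consumers paying €44.2 and suppliers receiving €23.7 (the €20.5 wedge).
Per-month burden: consumers €8.2, suppliers €12.3.
Suppliers take the larger share because supply is less price-elastic here (demand slope 6 vs supply slope 4).
The less price-elastic side of the market bears the larger share of a per-unit tax.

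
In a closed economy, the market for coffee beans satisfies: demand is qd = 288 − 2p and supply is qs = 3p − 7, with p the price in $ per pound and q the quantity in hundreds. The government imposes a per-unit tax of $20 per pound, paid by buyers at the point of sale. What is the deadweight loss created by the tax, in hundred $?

Without the tax, 288 − 2p = 3p − 7 gives 5p = 295, so p* = $59 and q* = 170.
With the tax collected from buyers, demand (in seller-price terms) shifts: qd = 288 − 2(p + 20).
New equilibrium: buyers pay $71, sellers receive $51, q = 146. (Wedge: pb − ps = 20.)
Quantity falls by |ΔQ| = |170 − 146| = 24.
DWL = ½ · t · |ΔQ| = ½ · 20 · 24 = $240.

Deadweight loss = $240 hundred.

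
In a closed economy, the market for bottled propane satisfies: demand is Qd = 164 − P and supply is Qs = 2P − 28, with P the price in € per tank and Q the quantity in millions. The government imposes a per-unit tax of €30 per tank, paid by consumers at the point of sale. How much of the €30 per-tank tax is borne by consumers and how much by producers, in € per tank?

Consumers bear €20 per tank; producers bear €10 per tank.

Without the tax, 164 − P = 2P − 28 gives 3P = 192, so P* = €64 and Q* = 100.
With the tax collected from consumers, demand (in seller-price terms) shifts: Qd = 164 − (P + 30).
New equilibrium: consumers pay €84, producers receive €54, Q = 80. (Wedge: Pb − Ps = 30.)
Burden on consumers: €20; on producers: €10. (They sum to €30.)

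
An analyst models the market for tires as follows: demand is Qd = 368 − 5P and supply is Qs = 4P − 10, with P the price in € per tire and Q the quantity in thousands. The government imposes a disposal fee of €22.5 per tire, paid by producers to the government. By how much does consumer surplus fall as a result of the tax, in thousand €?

Consumer surplus falls by €1330 thousand.

Without the tax, 368 − 5P = 4P − 10 gives 9P = 378, so P* = €42 and Q* = 158.
With the tax collected from producers, supply shifts: Qs = 4(P − 22.5) − 10.
New equilibrium: consumers pay €52, producers receive €29.5, Q = 108. (Wedge: Pb − Ps = 22.5.)
ΔCS is the trapezoid between Q = 108 and Q = 158 of height €10: ½ · (158 + 108) · 10 = €1330.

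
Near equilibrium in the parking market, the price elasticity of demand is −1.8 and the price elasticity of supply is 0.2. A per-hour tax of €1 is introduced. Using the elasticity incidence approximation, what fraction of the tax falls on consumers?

Incidence ratio: consumers' share ≈ εs / (εs + |εd|) = 0.2 / (0.2 + 1.8) = 0.1.
Supply is the less elastic side, so consumers bear the smaller share.

Consumers' share ≈ 0.1.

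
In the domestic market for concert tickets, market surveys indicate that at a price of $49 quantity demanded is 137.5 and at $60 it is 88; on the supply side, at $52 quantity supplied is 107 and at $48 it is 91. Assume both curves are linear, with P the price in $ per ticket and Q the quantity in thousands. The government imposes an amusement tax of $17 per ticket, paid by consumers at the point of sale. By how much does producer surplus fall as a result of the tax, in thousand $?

Producer surplus falls by $873 thousand.

Demand slope: (88 − 137.5)/(60 − 49) = -4.5, so Qd = 358 − 4.5P.
Supply slope: (91 − 107)/(48 − 52) = 4, so Qs = 4P − 101.
Before the tax: set 358 − 4.5P = 4P − 101 → P* = $54, Q* = 115.
With the tax collected from consumers, demand (in seller-price terms) shifts: Qd = 358 − 4.5(P + 17).
New equilibrium: consumers pay $62, producers receive $45, Q = 79. (Wedge: Pb − Ps = 17.)
ΔPS is the trapezoid between Q = 79 and Q = 115 of height $9: ½ · (115 + 79) · 9 = $873.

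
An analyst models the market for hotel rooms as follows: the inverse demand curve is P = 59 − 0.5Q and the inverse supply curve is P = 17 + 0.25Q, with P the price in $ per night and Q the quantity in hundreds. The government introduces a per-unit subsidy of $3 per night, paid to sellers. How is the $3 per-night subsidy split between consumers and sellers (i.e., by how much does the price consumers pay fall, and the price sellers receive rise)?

Inverting to Q(P) form: Qd = 118 − 2P; Qs = 4P − 68.
Before the subsidy: set 118 − 2P = 4P − 68 → P* = $31, Q* = 56.
With a per-unit subsidy paid to sellers, each receives P + 3 per unit sold, so supply becomes Qs = 4(P + 3) − 68.
Solving gives Q = 60 with consumers paying $29 and sellers receiving $32 (the $3 wedge).
Gain to consumers: $2; to sellers: $1. (They sum to $3.)

Consumers gain $2 per night; sellers gain $1 per night.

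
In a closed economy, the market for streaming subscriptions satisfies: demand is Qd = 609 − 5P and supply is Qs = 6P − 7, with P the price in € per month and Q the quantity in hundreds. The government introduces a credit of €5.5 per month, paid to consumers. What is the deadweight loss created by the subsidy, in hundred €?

Without the subsidy, 609 − 5P = 6P − 7 gives 11P = 616, so P* = €56 and Q* = 329.
With a per-unit subsidy paid to consumers, each effectively pays P − 5.5, so demand becomes Qd = 609 − 5(P − 5.5).
New equilibrium: consumers pay €53, producers receive €58.5, Q = 344. (Wedge: Pb − Ps = −5.5.)
Quantity rises by |ΔQ| = |329 − 344| = 15.
DWL = ½ · t · |ΔQ| = ½ · 5.5 · 15 = €41.25.

Deadweight loss = €41.25 hundred.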